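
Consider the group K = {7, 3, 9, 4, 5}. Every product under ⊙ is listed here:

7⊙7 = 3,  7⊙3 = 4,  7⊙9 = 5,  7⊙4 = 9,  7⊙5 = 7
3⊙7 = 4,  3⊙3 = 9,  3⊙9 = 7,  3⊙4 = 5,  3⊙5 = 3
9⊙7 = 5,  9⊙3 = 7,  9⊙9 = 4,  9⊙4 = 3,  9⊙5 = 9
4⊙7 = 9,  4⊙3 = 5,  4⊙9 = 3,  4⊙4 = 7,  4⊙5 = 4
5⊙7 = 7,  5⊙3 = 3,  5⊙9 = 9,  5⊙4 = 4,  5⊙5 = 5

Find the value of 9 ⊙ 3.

Read row 9, column 3: 9 ⊙ 3 = 7.

7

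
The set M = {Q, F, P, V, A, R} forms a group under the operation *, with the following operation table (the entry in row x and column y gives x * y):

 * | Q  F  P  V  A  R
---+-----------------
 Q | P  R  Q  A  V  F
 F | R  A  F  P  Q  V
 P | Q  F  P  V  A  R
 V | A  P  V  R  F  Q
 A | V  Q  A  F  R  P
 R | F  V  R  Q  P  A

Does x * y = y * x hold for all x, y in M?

Check whether the table is symmetric across its main diagonal.
Every entry (row x, col y) equals the entry (row y, col x), so M is abelian.

Yes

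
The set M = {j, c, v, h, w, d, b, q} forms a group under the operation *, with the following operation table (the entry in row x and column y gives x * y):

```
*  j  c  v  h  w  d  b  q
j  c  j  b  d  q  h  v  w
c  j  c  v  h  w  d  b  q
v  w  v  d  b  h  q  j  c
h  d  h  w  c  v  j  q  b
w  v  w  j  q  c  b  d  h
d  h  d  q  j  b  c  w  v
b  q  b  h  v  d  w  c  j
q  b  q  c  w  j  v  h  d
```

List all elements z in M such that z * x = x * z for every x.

An element z is central iff its row equals its column in the table.
For j: j * v = b ≠ w = v * j, so j ∉ Z.
Checking each element this way leaves Z(M) = {c, d}.

{c, d}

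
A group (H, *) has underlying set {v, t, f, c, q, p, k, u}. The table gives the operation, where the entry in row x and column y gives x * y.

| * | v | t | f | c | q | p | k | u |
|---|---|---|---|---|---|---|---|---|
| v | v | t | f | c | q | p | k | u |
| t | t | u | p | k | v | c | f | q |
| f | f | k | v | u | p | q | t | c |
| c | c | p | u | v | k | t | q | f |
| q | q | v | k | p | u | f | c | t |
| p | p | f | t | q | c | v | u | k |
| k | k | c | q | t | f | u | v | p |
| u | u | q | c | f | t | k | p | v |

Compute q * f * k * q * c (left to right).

q * f = k
k * k = v
v * q = q
q * c = p

p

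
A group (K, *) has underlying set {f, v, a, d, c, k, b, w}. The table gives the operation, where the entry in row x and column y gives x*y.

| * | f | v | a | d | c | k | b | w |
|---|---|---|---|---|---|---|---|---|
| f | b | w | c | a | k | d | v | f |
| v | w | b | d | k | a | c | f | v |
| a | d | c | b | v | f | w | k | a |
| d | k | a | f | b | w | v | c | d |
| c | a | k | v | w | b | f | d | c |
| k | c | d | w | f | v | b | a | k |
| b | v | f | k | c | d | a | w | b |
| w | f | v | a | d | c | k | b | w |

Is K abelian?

c*f = a but f*c = k.
Since c and f do not commute, K is not abelian.

No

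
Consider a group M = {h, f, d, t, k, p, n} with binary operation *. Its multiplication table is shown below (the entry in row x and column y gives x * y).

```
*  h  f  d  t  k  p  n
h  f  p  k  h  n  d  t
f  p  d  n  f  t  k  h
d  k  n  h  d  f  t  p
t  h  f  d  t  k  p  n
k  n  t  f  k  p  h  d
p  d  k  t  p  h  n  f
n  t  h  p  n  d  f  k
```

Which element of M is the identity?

The identity e satisfies e * x = x for all x, so its row in the table reproduces the column headers.
Row t reads: h, f, d, t, k, p, n — exactly the header order. So t is the identity.

t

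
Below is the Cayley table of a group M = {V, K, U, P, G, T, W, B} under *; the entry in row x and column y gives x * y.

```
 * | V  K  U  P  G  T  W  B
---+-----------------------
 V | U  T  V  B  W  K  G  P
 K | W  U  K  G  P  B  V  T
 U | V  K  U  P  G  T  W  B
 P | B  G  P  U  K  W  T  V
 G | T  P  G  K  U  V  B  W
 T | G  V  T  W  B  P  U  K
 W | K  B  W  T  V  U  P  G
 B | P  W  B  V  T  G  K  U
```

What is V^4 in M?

V^1 = V
V^2 = V * V = U
V^3 = U * V = V
V^4 = V * V = U

U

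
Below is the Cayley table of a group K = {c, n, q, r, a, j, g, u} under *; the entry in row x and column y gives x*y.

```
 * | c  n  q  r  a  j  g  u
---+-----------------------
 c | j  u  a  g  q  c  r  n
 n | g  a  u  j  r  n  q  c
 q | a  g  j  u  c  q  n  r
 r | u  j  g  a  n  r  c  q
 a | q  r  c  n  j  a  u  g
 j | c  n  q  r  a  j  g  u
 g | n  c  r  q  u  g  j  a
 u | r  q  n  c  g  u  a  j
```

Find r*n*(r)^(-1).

n

The identity is j. In row r, the entry j sits in column n, so r^(-1) = n.
r*n = j
j*n = n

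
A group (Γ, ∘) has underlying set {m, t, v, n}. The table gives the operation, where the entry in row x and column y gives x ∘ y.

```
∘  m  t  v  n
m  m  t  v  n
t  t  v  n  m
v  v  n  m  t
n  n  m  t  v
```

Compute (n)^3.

n^1 = n
n^2 = n ∘ n = v
n^3 = v ∘ n = t
(Structurally, Γ here is isomorphic to the cyclic group Z_4.)

t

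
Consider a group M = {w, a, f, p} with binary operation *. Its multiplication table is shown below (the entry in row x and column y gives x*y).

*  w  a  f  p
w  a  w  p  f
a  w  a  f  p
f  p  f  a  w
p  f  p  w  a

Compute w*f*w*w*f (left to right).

w

w*f = p
p*w = f
f*w = p
p*f = w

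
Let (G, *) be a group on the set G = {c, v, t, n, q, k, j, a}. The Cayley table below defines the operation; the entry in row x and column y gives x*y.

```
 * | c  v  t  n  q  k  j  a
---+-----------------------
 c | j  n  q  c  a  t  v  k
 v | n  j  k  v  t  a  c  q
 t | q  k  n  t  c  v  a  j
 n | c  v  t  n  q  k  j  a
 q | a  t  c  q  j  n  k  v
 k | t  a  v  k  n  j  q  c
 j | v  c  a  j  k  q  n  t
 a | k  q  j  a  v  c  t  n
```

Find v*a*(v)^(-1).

a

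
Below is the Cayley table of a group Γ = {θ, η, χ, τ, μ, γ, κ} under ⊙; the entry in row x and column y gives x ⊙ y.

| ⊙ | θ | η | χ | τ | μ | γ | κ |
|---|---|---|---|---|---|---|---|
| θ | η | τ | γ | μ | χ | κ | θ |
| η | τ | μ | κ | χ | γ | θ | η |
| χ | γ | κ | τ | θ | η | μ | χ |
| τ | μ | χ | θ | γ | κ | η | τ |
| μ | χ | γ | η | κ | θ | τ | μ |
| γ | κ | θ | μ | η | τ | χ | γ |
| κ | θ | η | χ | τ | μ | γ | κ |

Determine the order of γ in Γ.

The identity element is κ (its row matches the header).
γ^1 = γ
γ^2 = γ ⊙ γ = χ
γ^3 = χ ⊙ γ = μ
γ^4 = μ ⊙ γ = τ
γ^5 = τ ⊙ γ = η
γ^6 = η ⊙ γ = θ
γ^7 = θ ⊙ γ = κ
The first power of γ equal to the identity is γ^7, so ord(γ) = 7.
(Structurally, Γ here is isomorphic to the cyclic group Z_7.)

7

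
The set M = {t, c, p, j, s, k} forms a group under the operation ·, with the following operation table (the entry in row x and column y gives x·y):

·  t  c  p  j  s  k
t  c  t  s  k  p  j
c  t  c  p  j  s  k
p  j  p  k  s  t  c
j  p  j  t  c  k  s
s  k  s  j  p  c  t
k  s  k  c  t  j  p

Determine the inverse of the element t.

t

First locate the identity: row c matches the header, so c is the identity.
Scan row t for c: t·t = c. Hence t^(-1) = t.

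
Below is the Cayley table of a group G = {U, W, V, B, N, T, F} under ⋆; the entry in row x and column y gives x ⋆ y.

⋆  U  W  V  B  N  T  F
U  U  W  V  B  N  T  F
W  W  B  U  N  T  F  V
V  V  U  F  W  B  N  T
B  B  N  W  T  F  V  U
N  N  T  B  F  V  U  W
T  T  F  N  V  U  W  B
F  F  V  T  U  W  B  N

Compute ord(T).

7

The identity element is U (its row matches the header).
T^1 = T
T^2 = T ⋆ T = W
T^3 = W ⋆ T = F
T^4 = F ⋆ T = B
T^5 = B ⋆ T = V
T^6 = V ⋆ T = N
T^7 = N ⋆ T = U
The first power of T equal to the identity is T^7, so ord(T) = 7.
(Structurally, G here is isomorphic to the cyclic group Z_7.)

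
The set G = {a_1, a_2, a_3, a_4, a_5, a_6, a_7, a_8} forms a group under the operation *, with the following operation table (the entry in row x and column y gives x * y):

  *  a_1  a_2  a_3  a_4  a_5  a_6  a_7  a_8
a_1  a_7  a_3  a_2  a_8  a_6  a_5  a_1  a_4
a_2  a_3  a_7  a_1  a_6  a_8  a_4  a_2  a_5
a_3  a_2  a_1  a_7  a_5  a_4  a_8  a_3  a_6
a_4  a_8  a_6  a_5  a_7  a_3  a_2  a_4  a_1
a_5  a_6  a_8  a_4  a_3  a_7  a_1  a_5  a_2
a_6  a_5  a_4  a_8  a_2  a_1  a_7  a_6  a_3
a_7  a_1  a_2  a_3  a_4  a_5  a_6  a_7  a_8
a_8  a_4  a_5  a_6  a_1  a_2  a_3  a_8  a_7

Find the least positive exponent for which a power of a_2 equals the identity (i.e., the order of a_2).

The identity element is a_7 (its row matches the header).
a_2^1 = a_2
a_2^2 = a_2 * a_2 = a_7
The first power of a_2 equal to the identity is a_2^2, so ord(a_2) = 2.
(Structurally, G here is isomorphic to the elementary abelian group (Z_2)^3.)

2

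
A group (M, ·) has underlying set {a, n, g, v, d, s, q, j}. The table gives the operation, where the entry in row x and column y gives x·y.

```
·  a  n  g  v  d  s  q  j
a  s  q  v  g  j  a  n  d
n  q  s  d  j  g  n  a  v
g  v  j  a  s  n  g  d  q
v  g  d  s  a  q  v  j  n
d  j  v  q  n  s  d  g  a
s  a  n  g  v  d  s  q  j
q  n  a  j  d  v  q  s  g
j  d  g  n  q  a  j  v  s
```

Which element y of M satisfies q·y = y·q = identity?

q

First locate the identity: row s matches the header, so s is the identity.
Scan row q for s: q·q = s. Hence q^(-1) = q.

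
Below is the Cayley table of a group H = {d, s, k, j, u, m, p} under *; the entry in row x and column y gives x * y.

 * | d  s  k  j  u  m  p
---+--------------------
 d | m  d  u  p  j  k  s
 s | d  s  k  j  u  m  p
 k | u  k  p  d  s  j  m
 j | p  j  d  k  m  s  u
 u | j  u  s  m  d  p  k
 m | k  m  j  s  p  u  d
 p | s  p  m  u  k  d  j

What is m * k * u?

m

m * k = j
j * u = m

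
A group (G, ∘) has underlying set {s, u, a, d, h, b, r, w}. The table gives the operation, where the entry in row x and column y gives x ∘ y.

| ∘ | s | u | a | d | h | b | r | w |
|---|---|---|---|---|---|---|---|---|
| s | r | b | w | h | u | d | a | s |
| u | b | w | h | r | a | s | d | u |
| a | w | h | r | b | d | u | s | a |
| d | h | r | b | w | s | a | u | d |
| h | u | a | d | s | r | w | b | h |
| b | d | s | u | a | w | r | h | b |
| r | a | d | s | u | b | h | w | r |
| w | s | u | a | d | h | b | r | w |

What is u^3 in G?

u^1 = u
u^2 = u ∘ u = w
u^3 = w ∘ u = u

u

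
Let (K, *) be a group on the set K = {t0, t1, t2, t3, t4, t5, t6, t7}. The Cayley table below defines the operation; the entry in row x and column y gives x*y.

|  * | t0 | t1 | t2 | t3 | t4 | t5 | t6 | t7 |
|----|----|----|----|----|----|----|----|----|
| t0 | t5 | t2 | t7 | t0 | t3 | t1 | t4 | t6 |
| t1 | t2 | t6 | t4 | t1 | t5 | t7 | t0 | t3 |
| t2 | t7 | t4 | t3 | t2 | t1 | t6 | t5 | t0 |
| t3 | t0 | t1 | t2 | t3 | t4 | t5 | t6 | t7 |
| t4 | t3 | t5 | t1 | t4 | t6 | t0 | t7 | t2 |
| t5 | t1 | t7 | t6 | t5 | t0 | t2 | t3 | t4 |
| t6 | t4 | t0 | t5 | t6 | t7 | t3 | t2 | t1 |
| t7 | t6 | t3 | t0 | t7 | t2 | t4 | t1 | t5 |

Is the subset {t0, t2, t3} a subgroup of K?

No

t0*t0 = t5, which is not in {t0, t2, t3}.
The subset is not closed under *, so it is not a subgroup.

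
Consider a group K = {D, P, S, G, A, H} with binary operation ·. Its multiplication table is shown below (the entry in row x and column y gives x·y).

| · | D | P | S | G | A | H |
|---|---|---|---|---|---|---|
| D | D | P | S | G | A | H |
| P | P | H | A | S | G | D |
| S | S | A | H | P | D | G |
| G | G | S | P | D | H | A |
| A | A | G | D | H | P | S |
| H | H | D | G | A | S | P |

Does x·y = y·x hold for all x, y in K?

Yes

Check whether the table is symmetric across its main diagonal.
Every entry (row x, col y) equals the entry (row y, col x), so K is abelian.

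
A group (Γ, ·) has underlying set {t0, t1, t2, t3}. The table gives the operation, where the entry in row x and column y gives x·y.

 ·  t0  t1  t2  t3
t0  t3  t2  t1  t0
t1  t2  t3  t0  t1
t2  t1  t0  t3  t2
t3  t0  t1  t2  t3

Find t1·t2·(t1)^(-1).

The identity is t3. In row t1, the entry t3 sits in column t1, so t1^(-1) = t1.
t1·t2 = t0
t0·t1 = t2

t2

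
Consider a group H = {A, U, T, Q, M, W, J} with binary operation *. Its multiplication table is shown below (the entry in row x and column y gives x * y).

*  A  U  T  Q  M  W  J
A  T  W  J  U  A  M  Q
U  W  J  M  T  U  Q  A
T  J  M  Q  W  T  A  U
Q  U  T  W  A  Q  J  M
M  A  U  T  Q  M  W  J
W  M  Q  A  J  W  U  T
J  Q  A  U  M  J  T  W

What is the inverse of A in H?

First locate the identity: row M matches the header, so M is the identity.
Scan row A for M: A * W = M. Hence A^(-1) = W.
(Structurally, H here is isomorphic to the cyclic group Z_7.)

W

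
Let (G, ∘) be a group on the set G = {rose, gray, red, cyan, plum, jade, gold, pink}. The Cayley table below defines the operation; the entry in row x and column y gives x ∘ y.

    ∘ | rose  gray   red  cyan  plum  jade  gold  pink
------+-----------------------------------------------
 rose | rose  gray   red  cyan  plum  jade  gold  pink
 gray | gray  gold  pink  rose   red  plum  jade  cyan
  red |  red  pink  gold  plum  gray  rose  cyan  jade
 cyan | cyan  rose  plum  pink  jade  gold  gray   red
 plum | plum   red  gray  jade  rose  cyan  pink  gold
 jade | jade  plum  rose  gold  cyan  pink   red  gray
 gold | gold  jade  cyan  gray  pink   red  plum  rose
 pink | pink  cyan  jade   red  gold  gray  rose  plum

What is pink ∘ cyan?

Read row pink, column cyan: pink ∘ cyan = red.

red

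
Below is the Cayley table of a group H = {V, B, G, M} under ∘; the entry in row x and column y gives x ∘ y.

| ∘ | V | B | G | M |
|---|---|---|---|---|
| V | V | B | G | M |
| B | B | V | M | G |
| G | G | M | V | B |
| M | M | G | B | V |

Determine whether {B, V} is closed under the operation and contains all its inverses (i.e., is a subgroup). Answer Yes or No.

{B, V} contains the identity V.
Checking products: every product of two elements of {B, V} (read from the table) lies in {B, V}, so the set is closed.
In a finite group, a nonempty closed subset is a subgroup. So {B, V} ≤ H.

Yes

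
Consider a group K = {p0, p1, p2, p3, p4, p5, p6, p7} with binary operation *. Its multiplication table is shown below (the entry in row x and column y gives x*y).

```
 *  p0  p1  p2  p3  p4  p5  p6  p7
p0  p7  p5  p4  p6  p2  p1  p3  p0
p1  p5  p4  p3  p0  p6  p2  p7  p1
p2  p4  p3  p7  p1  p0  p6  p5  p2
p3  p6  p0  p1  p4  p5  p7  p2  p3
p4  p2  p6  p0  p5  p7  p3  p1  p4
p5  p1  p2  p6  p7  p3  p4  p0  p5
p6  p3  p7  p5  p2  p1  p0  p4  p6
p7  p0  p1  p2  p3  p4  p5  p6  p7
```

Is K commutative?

Check whether the table is symmetric across its main diagonal.
Every entry (row x, col y) equals the entry (row y, col x), so K is abelian.

Yes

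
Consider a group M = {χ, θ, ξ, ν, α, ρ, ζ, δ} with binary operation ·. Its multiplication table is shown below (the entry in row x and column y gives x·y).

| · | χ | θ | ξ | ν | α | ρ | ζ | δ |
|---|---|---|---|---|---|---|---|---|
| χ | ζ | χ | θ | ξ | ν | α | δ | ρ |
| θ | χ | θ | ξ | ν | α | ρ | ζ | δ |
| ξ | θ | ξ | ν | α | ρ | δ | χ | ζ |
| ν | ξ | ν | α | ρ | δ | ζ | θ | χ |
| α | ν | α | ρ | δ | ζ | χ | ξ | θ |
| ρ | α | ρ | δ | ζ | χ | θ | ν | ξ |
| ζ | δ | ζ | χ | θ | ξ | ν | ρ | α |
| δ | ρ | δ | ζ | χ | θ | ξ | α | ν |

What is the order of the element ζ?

4

The identity element is θ (its row matches the header).
ζ^1 = ζ
ζ^2 = ζ·ζ = ρ
ζ^3 = ρ·ζ = ν
ζ^4 = ν·ζ = θ
The first power of ζ equal to the identity is ζ^4, so ord(ζ) = 4.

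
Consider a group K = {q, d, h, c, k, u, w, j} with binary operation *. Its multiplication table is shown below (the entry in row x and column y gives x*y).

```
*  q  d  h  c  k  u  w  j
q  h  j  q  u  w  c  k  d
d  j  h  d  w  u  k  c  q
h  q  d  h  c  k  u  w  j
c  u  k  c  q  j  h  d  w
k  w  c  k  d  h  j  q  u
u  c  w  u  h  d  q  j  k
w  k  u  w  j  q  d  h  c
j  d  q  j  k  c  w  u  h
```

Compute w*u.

Read row w, column u: w*u = d.
(Structurally, K here is isomorphic to the dihedral group D_4.)

d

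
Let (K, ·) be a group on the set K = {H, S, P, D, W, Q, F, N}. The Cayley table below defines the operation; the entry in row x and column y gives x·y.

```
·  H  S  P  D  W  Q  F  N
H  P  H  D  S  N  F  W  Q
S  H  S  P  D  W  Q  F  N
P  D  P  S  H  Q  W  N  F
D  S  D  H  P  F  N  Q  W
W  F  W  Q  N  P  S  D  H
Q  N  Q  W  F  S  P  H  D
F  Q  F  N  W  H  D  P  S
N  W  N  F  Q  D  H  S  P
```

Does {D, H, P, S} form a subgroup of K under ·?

{D, H, P, S} contains the identity S.
Checking products: every product of two elements of {D, H, P, S} (read from the table) lies in {D, H, P, S}, so the set is closed.
In a finite group, a nonempty closed subset is a subgroup. So {D, H, P, S} ≤ K.

Yes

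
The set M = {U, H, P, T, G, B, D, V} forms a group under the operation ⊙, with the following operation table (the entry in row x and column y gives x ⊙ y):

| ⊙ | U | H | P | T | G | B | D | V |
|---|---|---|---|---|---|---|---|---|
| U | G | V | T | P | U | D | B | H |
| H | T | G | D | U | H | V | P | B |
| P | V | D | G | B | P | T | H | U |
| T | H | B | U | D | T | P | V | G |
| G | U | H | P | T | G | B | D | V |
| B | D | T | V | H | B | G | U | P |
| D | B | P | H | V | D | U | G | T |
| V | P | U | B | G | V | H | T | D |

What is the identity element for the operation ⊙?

G

The identity e satisfies e ⊙ x = x for all x, so its row in the table reproduces the column headers.
Row G reads: U, H, P, T, G, B, D, V — exactly the header order. So G is the identity.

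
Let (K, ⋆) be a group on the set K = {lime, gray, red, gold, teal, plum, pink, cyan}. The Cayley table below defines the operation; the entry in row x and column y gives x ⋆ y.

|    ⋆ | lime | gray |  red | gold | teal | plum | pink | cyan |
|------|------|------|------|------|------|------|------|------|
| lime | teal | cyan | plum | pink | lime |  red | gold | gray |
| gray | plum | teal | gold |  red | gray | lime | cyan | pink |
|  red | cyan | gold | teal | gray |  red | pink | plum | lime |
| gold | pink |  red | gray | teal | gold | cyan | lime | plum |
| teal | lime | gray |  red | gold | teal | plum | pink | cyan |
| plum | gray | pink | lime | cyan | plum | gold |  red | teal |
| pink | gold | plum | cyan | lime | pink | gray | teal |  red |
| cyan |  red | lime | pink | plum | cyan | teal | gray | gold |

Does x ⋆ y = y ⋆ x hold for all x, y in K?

No

plum ⋆ pink = red but pink ⋆ plum = gray.
Since plum and pink do not commute, K is not abelian.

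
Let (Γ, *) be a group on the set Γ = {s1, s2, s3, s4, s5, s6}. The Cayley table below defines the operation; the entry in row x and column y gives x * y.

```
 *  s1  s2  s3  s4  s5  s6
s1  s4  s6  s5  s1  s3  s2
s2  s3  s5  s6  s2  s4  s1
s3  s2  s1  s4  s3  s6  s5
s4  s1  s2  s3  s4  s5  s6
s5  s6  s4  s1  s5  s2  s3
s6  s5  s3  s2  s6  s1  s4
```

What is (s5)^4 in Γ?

s5

s5^1 = s5
s5^2 = s5 * s5 = s2
s5^3 = s2 * s5 = s4
s5^4 = s4 * s5 = s5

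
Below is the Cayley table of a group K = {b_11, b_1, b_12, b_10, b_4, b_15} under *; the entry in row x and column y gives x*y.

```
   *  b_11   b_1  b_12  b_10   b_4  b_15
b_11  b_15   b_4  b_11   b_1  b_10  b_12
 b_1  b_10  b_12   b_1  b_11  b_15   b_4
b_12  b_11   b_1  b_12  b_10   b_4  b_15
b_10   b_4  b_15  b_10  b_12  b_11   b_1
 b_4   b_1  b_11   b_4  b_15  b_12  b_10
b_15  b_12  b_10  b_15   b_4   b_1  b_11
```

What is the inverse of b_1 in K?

b_1

First locate the identity: row b_12 matches the header, so b_12 is the identity.
Scan row b_1 for b_12: b_1*b_1 = b_12. Hence b_1^(-1) = b_1.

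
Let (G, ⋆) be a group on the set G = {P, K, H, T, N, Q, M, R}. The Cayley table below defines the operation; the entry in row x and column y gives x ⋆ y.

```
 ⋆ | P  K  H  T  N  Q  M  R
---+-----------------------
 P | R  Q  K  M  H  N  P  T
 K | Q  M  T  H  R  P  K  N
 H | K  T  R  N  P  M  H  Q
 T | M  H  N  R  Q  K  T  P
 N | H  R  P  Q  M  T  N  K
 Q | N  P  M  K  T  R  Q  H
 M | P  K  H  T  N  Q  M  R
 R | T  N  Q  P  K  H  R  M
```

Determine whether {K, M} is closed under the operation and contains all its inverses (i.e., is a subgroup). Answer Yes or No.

{K, M} contains the identity M.
Checking products: every product of two elements of {K, M} (read from the table) lies in {K, M}, so the set is closed.
In a finite group, a nonempty closed subset is a subgroup. So {K, M} ≤ G.

Yes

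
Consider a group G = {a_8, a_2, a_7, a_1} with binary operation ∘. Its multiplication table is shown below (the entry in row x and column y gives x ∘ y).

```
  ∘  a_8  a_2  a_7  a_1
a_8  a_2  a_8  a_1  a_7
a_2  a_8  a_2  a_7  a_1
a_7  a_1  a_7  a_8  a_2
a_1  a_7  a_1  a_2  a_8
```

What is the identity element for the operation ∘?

a_2

The identity e satisfies e ∘ x = x for all x, so its row in the table reproduces the column headers.
Row a_2 reads: a_8, a_2, a_7, a_1 — exactly the header order. So a_2 is the identity.
(Structurally, G here is isomorphic to the cyclic group Z_4.)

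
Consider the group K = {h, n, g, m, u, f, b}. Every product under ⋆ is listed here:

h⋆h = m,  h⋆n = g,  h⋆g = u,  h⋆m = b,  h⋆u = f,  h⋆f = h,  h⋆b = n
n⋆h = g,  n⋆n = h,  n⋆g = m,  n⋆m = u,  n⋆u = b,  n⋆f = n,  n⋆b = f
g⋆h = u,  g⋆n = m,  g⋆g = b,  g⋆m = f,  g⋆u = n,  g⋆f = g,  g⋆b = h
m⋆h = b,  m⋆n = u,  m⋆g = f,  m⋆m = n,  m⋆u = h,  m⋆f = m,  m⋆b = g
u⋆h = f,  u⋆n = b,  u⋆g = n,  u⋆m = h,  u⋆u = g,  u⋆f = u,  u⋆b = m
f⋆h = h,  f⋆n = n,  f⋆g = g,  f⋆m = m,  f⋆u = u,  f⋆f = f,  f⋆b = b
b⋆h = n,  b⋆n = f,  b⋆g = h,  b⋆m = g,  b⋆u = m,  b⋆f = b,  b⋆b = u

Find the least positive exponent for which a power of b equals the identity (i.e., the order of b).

7

The identity element is f (its row matches the header).
b^1 = b
b^2 = b ⋆ b = u
b^3 = u ⋆ b = m
b^4 = m ⋆ b = g
b^5 = g ⋆ b = h
b^6 = h ⋆ b = n
b^7 = n ⋆ b = f
The first power of b equal to the identity is b^7, so ord(b) = 7.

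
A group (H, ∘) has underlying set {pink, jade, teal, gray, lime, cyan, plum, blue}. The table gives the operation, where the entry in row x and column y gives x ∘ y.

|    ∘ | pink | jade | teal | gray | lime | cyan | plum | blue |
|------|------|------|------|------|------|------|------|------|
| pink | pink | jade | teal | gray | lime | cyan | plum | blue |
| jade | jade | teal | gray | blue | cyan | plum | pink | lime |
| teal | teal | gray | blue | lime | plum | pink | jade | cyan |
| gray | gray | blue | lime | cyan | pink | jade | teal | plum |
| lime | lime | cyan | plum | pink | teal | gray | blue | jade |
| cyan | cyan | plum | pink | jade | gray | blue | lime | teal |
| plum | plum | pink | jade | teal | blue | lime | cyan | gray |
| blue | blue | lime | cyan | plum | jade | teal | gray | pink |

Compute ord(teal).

The identity element is pink (its row matches the header).
teal^1 = teal
teal^2 = teal ∘ teal = blue
teal^3 = blue ∘ teal = cyan
teal^4 = cyan ∘ teal = pink
The first power of teal equal to the identity is teal^4, so ord(teal) = 4.

4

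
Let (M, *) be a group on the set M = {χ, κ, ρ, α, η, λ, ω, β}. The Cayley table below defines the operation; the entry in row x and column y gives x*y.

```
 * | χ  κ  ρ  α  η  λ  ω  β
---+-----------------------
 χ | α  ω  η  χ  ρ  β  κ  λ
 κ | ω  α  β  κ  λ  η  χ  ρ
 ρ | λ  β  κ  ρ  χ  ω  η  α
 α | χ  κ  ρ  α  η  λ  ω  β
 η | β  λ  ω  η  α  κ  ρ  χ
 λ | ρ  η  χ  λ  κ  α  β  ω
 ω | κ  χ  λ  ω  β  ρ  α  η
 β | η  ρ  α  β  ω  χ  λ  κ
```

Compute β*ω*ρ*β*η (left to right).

κ

β*ω = λ
λ*ρ = χ
χ*β = λ
λ*η = κ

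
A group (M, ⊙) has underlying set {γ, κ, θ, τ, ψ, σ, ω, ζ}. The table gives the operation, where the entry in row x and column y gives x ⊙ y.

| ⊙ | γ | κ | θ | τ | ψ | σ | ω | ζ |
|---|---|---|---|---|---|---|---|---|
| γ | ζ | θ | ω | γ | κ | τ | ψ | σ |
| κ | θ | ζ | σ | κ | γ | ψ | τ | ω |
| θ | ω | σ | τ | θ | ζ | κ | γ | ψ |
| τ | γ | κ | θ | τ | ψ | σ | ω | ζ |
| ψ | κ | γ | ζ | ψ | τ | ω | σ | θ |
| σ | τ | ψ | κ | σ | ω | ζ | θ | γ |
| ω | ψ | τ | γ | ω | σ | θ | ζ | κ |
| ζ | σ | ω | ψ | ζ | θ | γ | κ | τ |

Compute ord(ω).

The identity element is τ (its row matches the header).
ω^1 = ω
ω^2 = ω ⊙ ω = ζ
ω^3 = ζ ⊙ ω = κ
ω^4 = κ ⊙ ω = τ
The first power of ω equal to the identity is ω^4, so ord(ω) = 4.

4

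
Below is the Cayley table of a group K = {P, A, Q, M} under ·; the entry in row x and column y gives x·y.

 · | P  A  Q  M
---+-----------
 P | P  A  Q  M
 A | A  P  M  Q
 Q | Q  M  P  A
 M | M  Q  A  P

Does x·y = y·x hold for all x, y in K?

Yes

Check whether the table is symmetric across its main diagonal.
Every entry (row x, col y) equals the entry (row y, col x), so K is abelian.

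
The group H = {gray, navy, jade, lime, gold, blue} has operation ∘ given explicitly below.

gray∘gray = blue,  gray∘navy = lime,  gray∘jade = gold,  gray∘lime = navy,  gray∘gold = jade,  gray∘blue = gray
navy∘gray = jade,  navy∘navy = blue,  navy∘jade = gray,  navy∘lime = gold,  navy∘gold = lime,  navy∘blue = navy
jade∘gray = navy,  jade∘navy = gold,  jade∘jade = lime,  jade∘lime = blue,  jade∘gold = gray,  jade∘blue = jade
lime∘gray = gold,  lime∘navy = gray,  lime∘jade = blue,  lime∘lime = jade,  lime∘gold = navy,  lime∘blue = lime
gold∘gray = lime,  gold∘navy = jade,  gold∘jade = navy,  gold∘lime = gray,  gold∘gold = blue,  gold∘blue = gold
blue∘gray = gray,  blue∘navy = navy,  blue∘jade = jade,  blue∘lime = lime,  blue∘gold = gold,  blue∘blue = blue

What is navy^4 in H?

navy^1 = navy
navy^2 = navy ∘ navy = blue
navy^3 = blue ∘ navy = navy
navy^4 = navy ∘ navy = blue

blue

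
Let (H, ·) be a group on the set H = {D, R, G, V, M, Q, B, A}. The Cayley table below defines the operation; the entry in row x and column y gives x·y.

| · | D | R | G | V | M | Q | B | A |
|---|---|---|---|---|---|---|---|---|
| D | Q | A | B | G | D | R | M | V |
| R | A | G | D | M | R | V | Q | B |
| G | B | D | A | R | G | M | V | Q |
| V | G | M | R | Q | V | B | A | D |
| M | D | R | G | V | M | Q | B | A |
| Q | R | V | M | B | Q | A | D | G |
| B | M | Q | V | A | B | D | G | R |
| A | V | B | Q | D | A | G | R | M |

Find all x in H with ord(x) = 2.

Identity is M. Compute the order of each non-identity element by repeated multiplication:
  D: D → Q → R → A → V → G → B → M  (order 8)
  R: R → G → D → A → B → Q → V → M  (order 8)
  G: G → A → Q → M  (order 4)
  V: V → Q → B → A → D → G → R → M  (order 8)
  Q: Q → A → G → M  (order 4)
  B: B → G → V → A → R → Q → D → M  (order 8)
  A: A → M  (order 2)
Elements of order 2: {A}.

{A}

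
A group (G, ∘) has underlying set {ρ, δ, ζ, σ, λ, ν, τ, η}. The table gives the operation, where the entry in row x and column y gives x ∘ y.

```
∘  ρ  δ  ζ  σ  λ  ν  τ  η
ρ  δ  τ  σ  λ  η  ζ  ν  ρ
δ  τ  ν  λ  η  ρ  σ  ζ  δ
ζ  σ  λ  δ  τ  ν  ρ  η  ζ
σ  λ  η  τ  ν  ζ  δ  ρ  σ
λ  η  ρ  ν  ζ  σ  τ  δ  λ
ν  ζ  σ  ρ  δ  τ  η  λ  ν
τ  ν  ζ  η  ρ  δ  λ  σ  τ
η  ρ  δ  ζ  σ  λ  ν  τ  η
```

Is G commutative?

Yes

Check whether the table is symmetric across its main diagonal.
Every entry (row x, col y) equals the entry (row y, col x), so G is abelian.
(In fact G ≅ the cyclic group Z_8.)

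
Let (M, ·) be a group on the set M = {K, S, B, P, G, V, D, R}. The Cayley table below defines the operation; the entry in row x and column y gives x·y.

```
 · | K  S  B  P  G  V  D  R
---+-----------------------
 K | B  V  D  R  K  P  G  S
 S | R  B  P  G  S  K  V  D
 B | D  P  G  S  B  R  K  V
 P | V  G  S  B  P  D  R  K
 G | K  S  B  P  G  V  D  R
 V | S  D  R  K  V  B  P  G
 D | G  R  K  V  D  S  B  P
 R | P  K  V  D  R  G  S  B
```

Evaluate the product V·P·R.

S

V·P = K
K·R = S
(Structurally, M here is isomorphic to the quaternion group Q_8.)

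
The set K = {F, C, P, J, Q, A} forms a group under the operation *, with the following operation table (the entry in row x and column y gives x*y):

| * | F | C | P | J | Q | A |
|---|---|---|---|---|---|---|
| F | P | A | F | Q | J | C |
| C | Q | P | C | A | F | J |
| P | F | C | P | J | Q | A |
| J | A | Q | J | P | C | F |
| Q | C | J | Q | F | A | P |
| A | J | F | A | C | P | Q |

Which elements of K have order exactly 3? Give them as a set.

Identity is P. Compute the order of each non-identity element by repeated multiplication:
  F: F → P  (order 2)
  C: C → P  (order 2)
  J: J → P  (order 2)
  Q: Q → A → P  (order 3)
  A: A → Q → P  (order 3)
Elements of order 3: {A, Q}.

{A, Q}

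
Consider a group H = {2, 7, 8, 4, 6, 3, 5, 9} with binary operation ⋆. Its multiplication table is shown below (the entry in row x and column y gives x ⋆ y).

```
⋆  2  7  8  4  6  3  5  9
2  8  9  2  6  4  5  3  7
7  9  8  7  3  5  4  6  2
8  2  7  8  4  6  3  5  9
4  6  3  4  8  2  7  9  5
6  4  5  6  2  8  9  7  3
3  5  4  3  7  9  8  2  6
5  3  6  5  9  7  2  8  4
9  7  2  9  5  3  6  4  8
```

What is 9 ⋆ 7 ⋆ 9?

7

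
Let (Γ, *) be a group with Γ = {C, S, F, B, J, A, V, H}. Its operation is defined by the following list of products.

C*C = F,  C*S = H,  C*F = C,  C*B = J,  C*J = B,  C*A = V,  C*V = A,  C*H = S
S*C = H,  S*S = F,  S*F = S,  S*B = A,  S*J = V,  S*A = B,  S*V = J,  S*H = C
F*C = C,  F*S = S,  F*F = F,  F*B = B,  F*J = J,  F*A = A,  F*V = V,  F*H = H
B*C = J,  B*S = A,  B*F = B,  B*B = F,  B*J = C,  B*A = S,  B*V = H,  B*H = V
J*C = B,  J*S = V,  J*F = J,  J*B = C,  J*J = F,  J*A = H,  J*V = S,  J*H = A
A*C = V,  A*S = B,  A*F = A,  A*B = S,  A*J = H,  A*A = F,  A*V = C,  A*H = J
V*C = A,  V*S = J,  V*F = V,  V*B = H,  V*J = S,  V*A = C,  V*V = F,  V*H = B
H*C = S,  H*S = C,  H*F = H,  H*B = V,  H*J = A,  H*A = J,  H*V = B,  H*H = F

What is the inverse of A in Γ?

First locate the identity: row F matches the header, so F is the identity.
Scan row A for F: A * A = F. Hence A^(-1) = A.

A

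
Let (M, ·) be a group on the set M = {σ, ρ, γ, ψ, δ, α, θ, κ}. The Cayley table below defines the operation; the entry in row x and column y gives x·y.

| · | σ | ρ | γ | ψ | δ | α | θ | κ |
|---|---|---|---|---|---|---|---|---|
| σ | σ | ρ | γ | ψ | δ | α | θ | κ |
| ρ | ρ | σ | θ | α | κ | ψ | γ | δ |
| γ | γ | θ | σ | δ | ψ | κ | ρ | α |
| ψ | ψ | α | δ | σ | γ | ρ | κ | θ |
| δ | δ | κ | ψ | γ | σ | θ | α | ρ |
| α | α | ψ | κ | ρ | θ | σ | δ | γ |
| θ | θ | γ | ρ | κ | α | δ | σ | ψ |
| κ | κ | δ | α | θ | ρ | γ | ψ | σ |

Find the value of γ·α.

κ

Read row γ, column α: γ·α = κ.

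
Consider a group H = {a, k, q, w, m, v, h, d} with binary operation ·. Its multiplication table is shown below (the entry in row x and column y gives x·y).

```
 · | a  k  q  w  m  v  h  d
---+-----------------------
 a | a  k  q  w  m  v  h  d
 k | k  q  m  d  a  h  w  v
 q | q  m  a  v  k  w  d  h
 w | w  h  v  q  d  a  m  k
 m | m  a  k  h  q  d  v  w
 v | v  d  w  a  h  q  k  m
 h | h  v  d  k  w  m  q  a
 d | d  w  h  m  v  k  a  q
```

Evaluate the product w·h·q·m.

w·h = m
m·q = k
k·m = a

a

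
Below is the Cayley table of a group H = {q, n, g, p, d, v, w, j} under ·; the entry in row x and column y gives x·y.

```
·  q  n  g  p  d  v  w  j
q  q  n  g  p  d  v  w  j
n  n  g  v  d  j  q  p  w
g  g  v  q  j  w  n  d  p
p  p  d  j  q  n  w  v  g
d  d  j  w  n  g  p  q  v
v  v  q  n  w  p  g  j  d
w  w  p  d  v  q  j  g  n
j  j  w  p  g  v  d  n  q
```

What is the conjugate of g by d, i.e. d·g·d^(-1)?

The identity is q. In row d, the entry q sits in column w, so d^(-1) = w.
d·g = w
w·w = g

g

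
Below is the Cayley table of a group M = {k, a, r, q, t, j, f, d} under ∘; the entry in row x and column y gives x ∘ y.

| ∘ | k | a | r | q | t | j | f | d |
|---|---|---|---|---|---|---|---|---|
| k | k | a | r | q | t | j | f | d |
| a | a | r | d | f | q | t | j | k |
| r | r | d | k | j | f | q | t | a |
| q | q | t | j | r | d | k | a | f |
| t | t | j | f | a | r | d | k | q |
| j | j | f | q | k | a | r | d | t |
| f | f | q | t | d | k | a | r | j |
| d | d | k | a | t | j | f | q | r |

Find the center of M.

{k, r}

An element z is central iff its row equals its column in the table.
For d: d ∘ f = q ≠ j = f ∘ d, so d ∉ Z.
Checking each element this way leaves Z(M) = {k, r}.
(Structurally, M here is isomorphic to the quaternion group Q_8.)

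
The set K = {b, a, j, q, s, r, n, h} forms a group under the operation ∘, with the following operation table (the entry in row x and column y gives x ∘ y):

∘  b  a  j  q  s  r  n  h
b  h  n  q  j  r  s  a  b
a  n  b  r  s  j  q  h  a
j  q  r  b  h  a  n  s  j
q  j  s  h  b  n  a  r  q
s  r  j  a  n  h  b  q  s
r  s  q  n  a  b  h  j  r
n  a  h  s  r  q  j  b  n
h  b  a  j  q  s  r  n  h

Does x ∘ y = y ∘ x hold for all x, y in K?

Check whether the table is symmetric across its main diagonal.
Every entry (row x, col y) equals the entry (row y, col x), so K is abelian.

Yes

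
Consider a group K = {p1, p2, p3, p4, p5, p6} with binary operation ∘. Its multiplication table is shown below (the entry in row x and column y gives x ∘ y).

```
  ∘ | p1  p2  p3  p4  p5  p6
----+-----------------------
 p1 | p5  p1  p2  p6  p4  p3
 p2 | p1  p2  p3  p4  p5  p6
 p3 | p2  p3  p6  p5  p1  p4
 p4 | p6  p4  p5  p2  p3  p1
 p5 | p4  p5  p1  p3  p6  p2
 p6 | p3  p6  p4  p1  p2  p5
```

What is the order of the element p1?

The identity element is p2 (its row matches the header).
p1^1 = p1
p1^2 = p1 ∘ p1 = p5
p1^3 = p5 ∘ p1 = p4
p1^4 = p4 ∘ p1 = p6
p1^5 = p6 ∘ p1 = p3
p1^6 = p3 ∘ p1 = p2
The first power of p1 equal to the identity is p1^6, so ord(p1) = 6.
(Structurally, K here is isomorphic to the cyclic group Z_6.)

6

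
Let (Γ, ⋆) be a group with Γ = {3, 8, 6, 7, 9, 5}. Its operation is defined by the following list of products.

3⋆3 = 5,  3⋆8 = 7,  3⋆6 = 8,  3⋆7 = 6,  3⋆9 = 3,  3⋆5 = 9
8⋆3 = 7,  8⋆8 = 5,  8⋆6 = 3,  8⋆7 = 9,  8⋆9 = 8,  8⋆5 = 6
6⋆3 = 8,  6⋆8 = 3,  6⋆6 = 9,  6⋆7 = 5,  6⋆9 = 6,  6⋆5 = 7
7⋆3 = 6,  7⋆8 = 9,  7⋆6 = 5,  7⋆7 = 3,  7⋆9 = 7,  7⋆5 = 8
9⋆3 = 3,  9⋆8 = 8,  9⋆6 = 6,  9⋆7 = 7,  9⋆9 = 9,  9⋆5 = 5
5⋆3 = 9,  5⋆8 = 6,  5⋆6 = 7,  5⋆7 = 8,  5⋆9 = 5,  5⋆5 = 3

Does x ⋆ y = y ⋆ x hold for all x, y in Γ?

Check whether the table is symmetric across its main diagonal.
Every entry (row x, col y) equals the entry (row y, col x), so Γ is abelian.

Yes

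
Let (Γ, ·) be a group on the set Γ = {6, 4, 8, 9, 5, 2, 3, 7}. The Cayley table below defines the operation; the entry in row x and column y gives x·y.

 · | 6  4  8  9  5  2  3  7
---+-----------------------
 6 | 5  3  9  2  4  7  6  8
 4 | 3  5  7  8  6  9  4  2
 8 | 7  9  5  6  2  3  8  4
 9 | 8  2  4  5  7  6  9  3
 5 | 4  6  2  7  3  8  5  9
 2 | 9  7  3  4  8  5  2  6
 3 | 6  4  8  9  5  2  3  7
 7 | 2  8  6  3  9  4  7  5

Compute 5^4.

5^1 = 5
5^2 = 5·5 = 3
5^3 = 3·5 = 5
5^4 = 5·5 = 3

3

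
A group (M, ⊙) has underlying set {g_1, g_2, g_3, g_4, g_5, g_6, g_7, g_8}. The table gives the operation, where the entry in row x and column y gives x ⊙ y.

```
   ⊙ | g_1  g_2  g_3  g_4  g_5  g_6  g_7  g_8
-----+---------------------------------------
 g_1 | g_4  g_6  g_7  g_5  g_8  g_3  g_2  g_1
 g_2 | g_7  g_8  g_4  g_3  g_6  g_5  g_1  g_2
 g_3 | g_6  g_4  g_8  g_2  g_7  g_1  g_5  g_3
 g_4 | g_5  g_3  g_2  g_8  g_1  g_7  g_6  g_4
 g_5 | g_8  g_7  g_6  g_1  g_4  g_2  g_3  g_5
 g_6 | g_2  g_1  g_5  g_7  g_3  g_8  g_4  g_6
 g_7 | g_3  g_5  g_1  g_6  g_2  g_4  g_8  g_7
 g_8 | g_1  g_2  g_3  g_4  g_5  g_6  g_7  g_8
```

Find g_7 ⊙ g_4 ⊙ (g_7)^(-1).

The identity is g_8. In row g_7, the entry g_8 sits in column g_7, so g_7^(-1) = g_7.
g_7 ⊙ g_4 = g_6
g_6 ⊙ g_7 = g_4

g_4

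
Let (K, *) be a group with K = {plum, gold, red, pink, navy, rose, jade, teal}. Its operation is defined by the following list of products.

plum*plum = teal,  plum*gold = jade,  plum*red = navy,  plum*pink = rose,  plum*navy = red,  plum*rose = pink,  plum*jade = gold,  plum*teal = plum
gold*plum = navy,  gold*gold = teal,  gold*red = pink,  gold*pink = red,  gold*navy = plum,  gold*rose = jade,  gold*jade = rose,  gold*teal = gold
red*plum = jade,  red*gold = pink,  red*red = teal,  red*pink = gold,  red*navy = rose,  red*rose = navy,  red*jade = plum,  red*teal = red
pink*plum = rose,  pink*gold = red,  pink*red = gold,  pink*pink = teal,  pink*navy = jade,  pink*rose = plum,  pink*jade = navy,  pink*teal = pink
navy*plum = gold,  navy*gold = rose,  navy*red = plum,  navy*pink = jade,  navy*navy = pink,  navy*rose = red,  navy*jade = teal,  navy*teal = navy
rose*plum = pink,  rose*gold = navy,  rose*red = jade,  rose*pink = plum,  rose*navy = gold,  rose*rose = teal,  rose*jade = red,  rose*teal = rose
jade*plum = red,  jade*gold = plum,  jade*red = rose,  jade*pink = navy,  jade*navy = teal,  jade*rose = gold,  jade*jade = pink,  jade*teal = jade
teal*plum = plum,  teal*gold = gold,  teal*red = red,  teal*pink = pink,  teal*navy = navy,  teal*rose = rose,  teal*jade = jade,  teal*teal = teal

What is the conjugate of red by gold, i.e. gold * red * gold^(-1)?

red

The identity is teal. In row gold, the entry teal sits in column gold, so gold^(-1) = gold.
gold * red = pink
pink * gold = red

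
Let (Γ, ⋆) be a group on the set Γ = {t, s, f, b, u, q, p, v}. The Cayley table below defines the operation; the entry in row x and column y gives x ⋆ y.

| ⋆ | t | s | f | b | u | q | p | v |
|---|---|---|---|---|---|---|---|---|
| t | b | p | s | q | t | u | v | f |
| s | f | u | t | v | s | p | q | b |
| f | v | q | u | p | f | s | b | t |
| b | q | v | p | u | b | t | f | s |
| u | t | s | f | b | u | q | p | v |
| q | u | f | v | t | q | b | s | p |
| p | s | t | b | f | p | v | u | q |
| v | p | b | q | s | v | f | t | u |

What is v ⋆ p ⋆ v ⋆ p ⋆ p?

f

v ⋆ p = t
t ⋆ v = f
f ⋆ p = b
b ⋆ p = f
(Structurally, Γ here is isomorphic to the dihedral group D_4.)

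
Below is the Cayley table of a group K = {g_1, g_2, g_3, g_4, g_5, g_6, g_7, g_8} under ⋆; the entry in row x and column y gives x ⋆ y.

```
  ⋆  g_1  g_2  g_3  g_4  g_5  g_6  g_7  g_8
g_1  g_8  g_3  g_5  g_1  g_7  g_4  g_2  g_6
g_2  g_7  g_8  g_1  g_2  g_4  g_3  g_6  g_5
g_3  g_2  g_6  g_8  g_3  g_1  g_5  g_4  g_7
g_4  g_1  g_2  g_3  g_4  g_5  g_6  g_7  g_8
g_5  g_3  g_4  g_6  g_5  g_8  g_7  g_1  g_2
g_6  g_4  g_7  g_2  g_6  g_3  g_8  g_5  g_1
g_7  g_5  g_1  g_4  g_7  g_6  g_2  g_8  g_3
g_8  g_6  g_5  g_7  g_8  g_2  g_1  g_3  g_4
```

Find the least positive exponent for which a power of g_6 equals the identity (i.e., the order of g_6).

4

The identity element is g_4 (its row matches the header).
g_6^1 = g_6
g_6^2 = g_6 ⋆ g_6 = g_8
g_6^3 = g_8 ⋆ g_6 = g_1
g_6^4 = g_1 ⋆ g_6 = g_4
The first power of g_6 equal to the identity is g_6^4, so ord(g_6) = 4.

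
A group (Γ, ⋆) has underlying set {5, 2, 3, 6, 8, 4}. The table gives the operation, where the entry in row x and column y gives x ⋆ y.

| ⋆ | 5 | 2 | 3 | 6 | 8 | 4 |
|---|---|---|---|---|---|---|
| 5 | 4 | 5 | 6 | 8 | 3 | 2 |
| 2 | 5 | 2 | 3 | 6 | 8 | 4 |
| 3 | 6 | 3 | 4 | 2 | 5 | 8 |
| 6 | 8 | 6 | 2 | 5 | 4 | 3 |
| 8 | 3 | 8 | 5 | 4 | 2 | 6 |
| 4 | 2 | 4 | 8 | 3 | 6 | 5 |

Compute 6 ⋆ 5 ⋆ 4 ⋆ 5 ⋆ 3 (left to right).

6 ⋆ 5 = 8
8 ⋆ 4 = 6
6 ⋆ 5 = 8
8 ⋆ 3 = 5

5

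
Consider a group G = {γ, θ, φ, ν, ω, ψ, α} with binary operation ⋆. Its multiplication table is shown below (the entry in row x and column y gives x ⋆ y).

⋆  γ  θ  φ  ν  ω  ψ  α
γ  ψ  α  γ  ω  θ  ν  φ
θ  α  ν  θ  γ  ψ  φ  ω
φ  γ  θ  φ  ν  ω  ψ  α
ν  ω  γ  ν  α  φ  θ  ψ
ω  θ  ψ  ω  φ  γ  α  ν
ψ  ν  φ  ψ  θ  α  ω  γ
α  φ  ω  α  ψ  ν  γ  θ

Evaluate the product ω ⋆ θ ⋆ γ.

ν

ω ⋆ θ = ψ
ψ ⋆ γ = ν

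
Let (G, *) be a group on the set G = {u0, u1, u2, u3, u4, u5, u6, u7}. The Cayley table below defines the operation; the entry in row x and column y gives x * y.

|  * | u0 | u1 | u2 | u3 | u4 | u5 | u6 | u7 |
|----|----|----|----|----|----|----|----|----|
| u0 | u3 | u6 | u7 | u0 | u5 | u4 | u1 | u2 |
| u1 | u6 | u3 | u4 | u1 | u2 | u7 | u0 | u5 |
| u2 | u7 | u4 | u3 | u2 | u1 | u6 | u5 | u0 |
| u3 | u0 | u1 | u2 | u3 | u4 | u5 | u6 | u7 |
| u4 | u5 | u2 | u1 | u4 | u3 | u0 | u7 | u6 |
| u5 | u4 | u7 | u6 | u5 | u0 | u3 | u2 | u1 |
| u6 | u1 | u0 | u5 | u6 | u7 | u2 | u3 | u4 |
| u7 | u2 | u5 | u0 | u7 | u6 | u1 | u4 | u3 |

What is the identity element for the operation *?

u3

The identity e satisfies e * x = x for all x, so its row in the table reproduces the column headers.
Row u3 reads: u0, u1, u2, u3, u4, u5, u6, u7 — exactly the header order. So u3 is the identity.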